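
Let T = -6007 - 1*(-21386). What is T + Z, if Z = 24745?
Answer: 40124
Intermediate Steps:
T = 15379 (T = -6007 + 21386 = 15379)
T + Z = 15379 + 24745 = 40124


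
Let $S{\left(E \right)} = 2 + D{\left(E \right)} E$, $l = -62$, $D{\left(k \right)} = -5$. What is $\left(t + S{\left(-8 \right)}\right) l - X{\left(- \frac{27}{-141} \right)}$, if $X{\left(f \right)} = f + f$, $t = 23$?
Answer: $- \frac{189428}{47} \approx -4030.4$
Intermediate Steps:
$X{\left(f \right)} = 2 f$
$S{\left(E \right)} = 2 - 5 E$
$\left(t + S{\left(-8 \right)}\right) l - X{\left(- \frac{27}{-141} \right)} = \left(23 + \left(2 - -40\right)\right) \left(-62\right) - 2 \left(- \frac{27}{-141}\right) = \left(23 + \left(2 + 40\right)\right) \left(-62\right) - 2 \left(\left(-27\right) \left(- \frac{1}{141}\right)\right) = \left(23 + 42\right) \left(-62\right) - 2 \cdot \frac{9}{47} = 65 \left(-62\right) - \frac{18}{47} = -4030 - \frac{18}{47} = - \frac{189428}{47}$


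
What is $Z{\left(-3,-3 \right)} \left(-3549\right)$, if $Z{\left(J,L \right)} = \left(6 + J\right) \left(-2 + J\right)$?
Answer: $53235$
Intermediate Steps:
$Z{\left(J,L \right)} = \left(-2 + J\right) \left(6 + J\right)$
$Z{\left(-3,-3 \right)} \left(-3549\right) = \left(-12 + \left(-3\right)^{2} + 4 \left(-3\right)\right) \left(-3549\right) = \left(-12 + 9 - 12\right) \left(-3549\right) = \left(-15\right) \left(-3549\right) = 53235$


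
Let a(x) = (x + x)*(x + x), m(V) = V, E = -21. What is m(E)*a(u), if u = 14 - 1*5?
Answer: -6804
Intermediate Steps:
u = 9 (u = 14 - 5 = 9)
a(x) = 4*x**2 (a(x) = (2*x)*(2*x) = 4*x**2)
m(E)*a(u) = -84*9**2 = -84*81 = -21*324 = -6804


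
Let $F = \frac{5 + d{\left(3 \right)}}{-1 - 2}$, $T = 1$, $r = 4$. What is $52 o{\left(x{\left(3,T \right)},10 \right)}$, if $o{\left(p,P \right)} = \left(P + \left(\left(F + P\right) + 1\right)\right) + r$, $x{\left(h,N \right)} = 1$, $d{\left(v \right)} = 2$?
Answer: $\frac{3536}{3} \approx 1178.7$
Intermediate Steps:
$F = - \frac{7}{3}$ ($F = \frac{5 + 2}{-1 - 2} = \frac{7}{-3} = 7 \left(- \frac{1}{3}\right) = - \frac{7}{3} \approx -2.3333$)
$o{\left(p,P \right)} = \frac{8}{3} + 2 P$ ($o{\left(p,P \right)} = \left(P + \left(\left(- \frac{7}{3} + P\right) + 1\right)\right) + 4 = \left(P + \left(- \frac{4}{3} + P\right)\right) + 4 = \left(- \frac{4}{3} + 2 P\right) + 4 = \frac{8}{3} + 2 P$)
$52 o{\left(x{\left(3,T \right)},10 \right)} = 52 \left(\frac{8}{3} + 2 \cdot 10\right) = 52 \left(\frac{8}{3} + 20\right) = 52 \cdot \frac{68}{3} = \frac{3536}{3}$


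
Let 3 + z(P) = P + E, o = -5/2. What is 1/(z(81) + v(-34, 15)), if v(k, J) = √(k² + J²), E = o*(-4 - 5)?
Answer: 402/34877 - 4*√1381/34877 ≈ 0.0072642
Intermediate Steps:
o = -5/2 (o = -5*½ = -5/2 ≈ -2.5000)
E = 45/2 (E = -5*(-4 - 5)/2 = -5/2*(-9) = 45/2 ≈ 22.500)
z(P) = 39/2 + P (z(P) = -3 + (P + 45/2) = -3 + (45/2 + P) = 39/2 + P)
v(k, J) = √(J² + k²)
1/(z(81) + v(-34, 15)) = 1/((39/2 + 81) + √(15² + (-34)²)) = 1/(201/2 + √(225 + 1156)) = 1/(201/2 + √1381)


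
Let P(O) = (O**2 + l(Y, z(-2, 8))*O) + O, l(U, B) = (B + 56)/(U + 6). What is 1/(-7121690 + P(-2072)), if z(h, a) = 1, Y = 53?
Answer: -59/167122206 ≈ -3.5303e-7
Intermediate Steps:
l(U, B) = (56 + B)/(6 + U)
P(O) = O**2 + 116*O/59 (P(O) = (O**2 + ((56 + 1)/(6 + 53))*O) + O = (O**2 + (57/59)*O) + O = (O**2 + ((1/59)*57)*O) + O = (O**2 + 57*O/59) + O = O**2 + 116*O/59)
1/(-7121690 + P(-2072)) = 1/(-7121690 + (1/59)*(-2072)*(116 + 59*(-2072))) = 1/(-7121690 + (1/59)*(-2072)*(116 - 122248)) = 1/(-7121690 + (1/59)*(-2072)*(-122132)) = 1/(-7121690 + 253057504/59) = 1/(-167122206/59) = -59/167122206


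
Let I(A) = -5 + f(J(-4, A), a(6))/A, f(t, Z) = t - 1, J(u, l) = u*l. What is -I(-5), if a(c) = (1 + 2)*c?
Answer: 44/5 ≈ 8.8000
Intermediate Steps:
a(c) = 3*c
J(u, l) = l*u
f(t, Z) = -1 + t
I(A) = -5 + (-1 - 4*A)/A (I(A) = -5 + (-1 + A*(-4))/A = -5 + (-1 - 4*A)/A)
-I(-5) = -(-9 - 1/(-5)) = -(-9 - 1*(-⅕)) = -(-9 + ⅕) = -1*(-44/5) = 44/5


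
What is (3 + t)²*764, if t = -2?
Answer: 764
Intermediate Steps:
(3 + t)²*764 = (3 - 2)²*764 = 1²*764 = 1*764 = 764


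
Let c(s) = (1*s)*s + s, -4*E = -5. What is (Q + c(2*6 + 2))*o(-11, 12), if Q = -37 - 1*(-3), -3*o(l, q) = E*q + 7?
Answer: -3872/3 ≈ -1290.7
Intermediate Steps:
E = 5/4 (E = -¼*(-5) = 5/4 ≈ 1.2500)
o(l, q) = -7/3 - 5*q/12 (o(l, q) = -(5*q/4 + 7)/3 = -(7 + 5*q/4)/3 = -7/3 - 5*q/12)
c(s) = s + s² (c(s) = s*s + s = s² + s = s + s²)
Q = -34 (Q = -37 + 3 = -34)
(Q + c(2*6 + 2))*o(-11, 12) = (-34 + (2*6 + 2)*(1 + (2*6 + 2)))*(-7/3 - 5/12*12) = (-34 + (12 + 2)*(1 + (12 + 2)))*(-7/3 - 5) = (-34 + 14*(1 + 14))*(-22/3) = (-34 + 14*15)*(-22/3) = (-34 + 210)*(-22/3) = 176*(-22/3) = -3872/3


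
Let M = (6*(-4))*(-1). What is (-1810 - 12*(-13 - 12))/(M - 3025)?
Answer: 1510/3001 ≈ 0.50317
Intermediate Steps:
M = 24 (M = -24*(-1) = 24)
(-1810 - 12*(-13 - 12))/(M - 3025) = (-1810 - 12*(-13 - 12))/(24 - 3025) = (-1810 - 12*(-25))/(-3001) = (-1810 + 300)*(-1/3001) = -1510*(-1/3001) = 1510/3001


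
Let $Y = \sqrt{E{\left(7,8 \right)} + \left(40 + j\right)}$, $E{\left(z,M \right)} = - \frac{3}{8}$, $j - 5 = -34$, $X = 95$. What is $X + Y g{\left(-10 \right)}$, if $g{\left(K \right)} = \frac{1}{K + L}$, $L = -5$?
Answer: $95 - \frac{\sqrt{170}}{60} \approx 94.783$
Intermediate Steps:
$j = -29$ ($j = 5 - 34 = -29$)
$g{\left(K \right)} = \frac{1}{-5 + K}$ ($g{\left(K \right)} = \frac{1}{K - 5} = \frac{1}{-5 + K}$)
$E{\left(z,M \right)} = - \frac{3}{8}$ ($E{\left(z,M \right)} = \left(-3\right) \frac{1}{8} = - \frac{3}{8}$)
$Y = \frac{\sqrt{170}}{4}$ ($Y = \sqrt{- \frac{3}{8} + \left(40 - 29\right)} = \sqrt{- \frac{3}{8} + 11} = \sqrt{\frac{85}{8}} = \frac{\sqrt{170}}{4} \approx 3.2596$)
$X + Y g{\left(-10 \right)} = 95 + \frac{\frac{1}{4} \sqrt{170}}{-5 - 10} = 95 + \frac{\frac{1}{4} \sqrt{170}}{-15} = 95 + \frac{\sqrt{170}}{4} \left(- \frac{1}{15}\right) = 95 - \frac{\sqrt{170}}{60}$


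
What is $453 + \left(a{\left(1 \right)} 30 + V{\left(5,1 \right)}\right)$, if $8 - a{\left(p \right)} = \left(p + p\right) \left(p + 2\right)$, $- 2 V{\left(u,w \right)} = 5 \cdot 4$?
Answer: $503$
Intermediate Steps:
$V{\left(u,w \right)} = -10$ ($V{\left(u,w \right)} = - \frac{5 \cdot 4}{2} = \left(- \frac{1}{2}\right) 20 = -10$)
$a{\left(p \right)} = 8 - 2 p \left(2 + p\right)$ ($a{\left(p \right)} = 8 - \left(p + p\right) \left(p + 2\right) = 8 - 2 p \left(2 + p\right)$)
$453 + \left(a{\left(1 \right)} 30 + V{\left(5,1 \right)}\right) = 453 - \left(10 - \left(8 - 4 - 2 \cdot 1^{2}\right) 30\right) = 453 - \left(10 - \left(8 - 4 - 2\right) 30\right) = 453 + \left(2 \cdot 30 - 10\right) = 453 + \left(60 - 10\right) = 453 + 50 = 503$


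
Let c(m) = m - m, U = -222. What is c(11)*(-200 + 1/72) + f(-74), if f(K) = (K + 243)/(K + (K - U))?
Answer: 169/74 ≈ 2.2838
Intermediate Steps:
c(m) = 0
f(K) = (243 + K)/(222 + 2*K) (f(K) = (K + 243)/(K + (K - 1*(-222))) = (243 + K)/(K + (K + 222)) = (243 + K)/(K + (222 + K)) = (243 + K)/(222 + 2*K))
c(11)*(-200 + 1/72) + f(-74) = 0*(-200 + 1/72) + (243 - 74)/(2*(111 - 74)) = 0*(-200 + 1/72) + (1/2)*169/37 = 0*(-14399/72) + (1/2)*(1/37)*169 = 0 + 169/74 = 169/74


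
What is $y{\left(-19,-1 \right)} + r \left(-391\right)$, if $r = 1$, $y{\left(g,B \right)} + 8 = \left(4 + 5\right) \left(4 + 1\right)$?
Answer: $-354$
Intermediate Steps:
$y{\left(g,B \right)} = 37$ ($y{\left(g,B \right)} = -8 + \left(4 + 5\right) \left(4 + 1\right) = -8 + 9 \cdot 5 = -8 + 45 = 37$)
$y{\left(-19,-1 \right)} + r \left(-391\right) = 37 + 1 \left(-391\right) = 37 - 391 = -354$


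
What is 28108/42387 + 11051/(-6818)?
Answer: -276778393/288994566 ≈ -0.95773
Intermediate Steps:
28108/42387 + 11051/(-6818) = 28108*(1/42387) + 11051*(-1/6818) = 28108/42387 - 11051/6818 = -276778393/288994566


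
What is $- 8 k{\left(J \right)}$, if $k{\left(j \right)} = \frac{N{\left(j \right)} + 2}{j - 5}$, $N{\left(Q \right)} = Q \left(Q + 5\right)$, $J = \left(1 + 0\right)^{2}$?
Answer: $16$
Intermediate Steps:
$J = 1$ ($J = 1^{2} = 1$)
$N{\left(Q \right)} = Q \left(5 + Q\right)$
$k{\left(j \right)} = \frac{2 + j \left(5 + j\right)}{-5 + j}$ ($k{\left(j \right)} = \frac{j \left(5 + j\right) + 2}{j - 5} = \frac{2 + j \left(5 + j\right)}{-5 + j}$)
$- 8 k{\left(J \right)} = - 8 \frac{2 + 1 \left(5 + 1\right)}{-5 + 1} = - 8 \frac{2 + 1 \cdot 6}{-4} = - 8 \left(- \frac{2 + 6}{4}\right) = - 8 \left(\left(- \frac{1}{4}\right) 8\right) = \left(-8\right) \left(-2\right) = 16$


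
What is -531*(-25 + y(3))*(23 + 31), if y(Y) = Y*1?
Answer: 630828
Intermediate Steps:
y(Y) = Y
-531*(-25 + y(3))*(23 + 31) = -531*(-25 + 3)*(23 + 31) = -(-11682)*54 = -531*(-1188) = 630828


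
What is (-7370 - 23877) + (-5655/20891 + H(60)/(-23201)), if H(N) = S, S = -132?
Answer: -1165023247040/37284007 ≈ -31247.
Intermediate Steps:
H(N) = -132
(-7370 - 23877) + (-5655/20891 + H(60)/(-23201)) = (-7370 - 23877) + (-5655/20891 - 132/(-23201)) = -31247 + (-5655*1/20891 - 132*(-1/23201)) = -31247 + (-435/1607 + 132/23201) = -31247 - 9880311/37284007 = -1165023247040/37284007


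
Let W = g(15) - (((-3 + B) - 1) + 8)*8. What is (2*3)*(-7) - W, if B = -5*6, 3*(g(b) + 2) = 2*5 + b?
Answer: -769/3 ≈ -256.33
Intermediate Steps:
g(b) = 4/3 + b/3 (g(b) = -2 + (2*5 + b)/3 = -2 + (10 + b)/3 = -2 + (10/3 + b/3) = 4/3 + b/3)
B = -30
W = 643/3 (W = (4/3 + (1/3)*15) - (((-3 - 30) - 1) + 8)*8 = (4/3 + 5) - ((-33 - 1) + 8)*8 = 19/3 - (-34 + 8)*8 = 19/3 - (-26)*8 = 19/3 - 1*(-208) = 19/3 + 208 = 643/3 ≈ 214.33)
(2*3)*(-7) - W = (2*3)*(-7) - 1*643/3 = 6*(-7) - 643/3 = -42 - 643/3 = -769/3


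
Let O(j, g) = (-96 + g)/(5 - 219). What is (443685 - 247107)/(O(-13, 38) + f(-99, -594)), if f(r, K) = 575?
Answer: 3505641/10259 ≈ 341.71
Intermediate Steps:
O(j, g) = 48/107 - g/214 (O(j, g) = (-96 + g)/(-214) = (-96 + g)*(-1/214) = 48/107 - g/214)
(443685 - 247107)/(O(-13, 38) + f(-99, -594)) = (443685 - 247107)/((48/107 - 1/214*38) + 575) = 196578/((48/107 - 19/107) + 575) = 196578/(29/107 + 575) = 196578/(61554/107) = 196578*(107/61554) = 3505641/10259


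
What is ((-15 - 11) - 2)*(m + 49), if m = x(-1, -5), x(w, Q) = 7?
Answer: -1568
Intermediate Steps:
m = 7
((-15 - 11) - 2)*(m + 49) = ((-15 - 11) - 2)*(7 + 49) = (-26 - 2)*56 = -28*56 = -1568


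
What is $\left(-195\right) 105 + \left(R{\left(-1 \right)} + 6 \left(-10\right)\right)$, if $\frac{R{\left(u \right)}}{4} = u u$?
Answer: $-20531$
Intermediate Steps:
$R{\left(u \right)} = 4 u^{2}$ ($R{\left(u \right)} = 4 u u = 4 u^{2}$)
$\left(-195\right) 105 + \left(R{\left(-1 \right)} + 6 \left(-10\right)\right) = \left(-195\right) 105 + \left(4 \left(-1\right)^{2} + 6 \left(-10\right)\right) = -20475 + \left(4 \cdot 1 - 60\right) = -20475 + \left(4 - 60\right) = -20475 - 56 = -20531$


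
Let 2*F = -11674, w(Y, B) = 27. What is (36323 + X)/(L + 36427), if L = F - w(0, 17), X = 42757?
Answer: 79080/30563 ≈ 2.5874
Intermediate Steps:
F = -5837 (F = (1/2)*(-11674) = -5837)
L = -5864 (L = -5837 - 1*27 = -5837 - 27 = -5864)
(36323 + X)/(L + 36427) = (36323 + 42757)/(-5864 + 36427) = 79080/30563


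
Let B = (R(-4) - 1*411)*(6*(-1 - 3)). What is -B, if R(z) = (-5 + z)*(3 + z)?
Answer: -9648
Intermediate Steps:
B = 9648 (B = ((-15 + (-4)² - 2*(-4)) - 1*411)*(6*(-1 - 3)) = ((-15 + 16 + 8) - 411)*(6*(-4)) = (9 - 411)*(-24) = -402*(-24) = 9648)
-B = -1*9648 = -9648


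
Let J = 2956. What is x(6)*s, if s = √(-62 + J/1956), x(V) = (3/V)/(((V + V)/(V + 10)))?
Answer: 2*I*√14464131/1467 ≈ 5.185*I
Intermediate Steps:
x(V) = 3*(10 + V)/(2*V²) (x(V) = (3/V)/(((2*V)/(10 + V))) = (3/V)/((2*V/(10 + V))) = (3/V)*((10 + V)/(2*V)) = 3*(10 + V)/(2*V²))
s = I*√14464131/489 (s = √(-62 + 2956/1956) = √(-62 + 2956*(1/1956)) = √(-62 + 739/489) = √(-29579/489) = I*√14464131/489 ≈ 7.7775*I)
x(6)*s = ((3/2)*(10 + 6)/6²)*(I*√14464131/489) = ((3/2)*(1/36)*16)*(I*√14464131/489) = 2*(I*√14464131/489)/3 = 2*I*√14464131/1467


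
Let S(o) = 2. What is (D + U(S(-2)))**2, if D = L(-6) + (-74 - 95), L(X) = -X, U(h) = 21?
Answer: 20164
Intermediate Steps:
D = -163 (D = -1*(-6) + (-74 - 95) = 6 - 169 = -163)
(D + U(S(-2)))**2 = (-163 + 21)**2 = (-142)**2 = 20164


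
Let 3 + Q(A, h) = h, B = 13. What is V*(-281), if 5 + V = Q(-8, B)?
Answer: -1405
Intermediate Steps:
Q(A, h) = -3 + h
V = 5 (V = -5 + (-3 + 13) = -5 + 10 = 5)
V*(-281) = 5*(-281) = -1405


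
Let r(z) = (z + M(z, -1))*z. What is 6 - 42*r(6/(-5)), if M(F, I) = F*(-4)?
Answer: 4686/25 ≈ 187.44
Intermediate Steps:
M(F, I) = -4*F
r(z) = -3*z² (r(z) = (z - 4*z)*z = (-3*z)*z = -3*z²)
6 - 42*r(6/(-5)) = 6 - (-126)*(6/(-5))² = 6 - (-126)*(6*(-⅕))² = 6 - (-126)*(-6/5)² = 6 - (-126)*36/25 = 6 - 42*(-108/25) = 6 + 4536/25 = 4686/25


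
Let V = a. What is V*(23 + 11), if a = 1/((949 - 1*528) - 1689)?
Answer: -17/634 ≈ -0.026814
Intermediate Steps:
a = -1/1268 (a = 1/((949 - 528) - 1689) = 1/(421 - 1689) = 1/(-1268) = -1/1268 ≈ -0.00078864)
V = -1/1268 ≈ -0.00078864
V*(23 + 11) = -(23 + 11)/1268 = -1/1268*34 = -17/634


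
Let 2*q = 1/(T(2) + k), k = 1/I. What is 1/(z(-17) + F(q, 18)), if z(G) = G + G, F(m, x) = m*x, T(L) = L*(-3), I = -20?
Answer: -121/4294 ≈ -0.028179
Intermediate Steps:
k = -1/20 (k = 1/(-20) = -1/20 ≈ -0.050000)
T(L) = -3*L
q = -10/121 (q = 1/(2*(-3*2 - 1/20)) = 1/(2*(-6 - 1/20)) = 1/(2*(-121/20)) = (½)*(-20/121) = -10/121 ≈ -0.082645)
z(G) = 2*G
1/(z(-17) + F(q, 18)) = 1/(2*(-17) - 10/121*18) = 1/(-34 - 180/121) = 1/(-4294/121) = -121/4294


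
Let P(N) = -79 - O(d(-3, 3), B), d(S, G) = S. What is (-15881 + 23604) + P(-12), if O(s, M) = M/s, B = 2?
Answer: 22934/3 ≈ 7644.7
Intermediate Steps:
P(N) = -235/3 (P(N) = -79 - 2/(-3) = -79 - 2*(-1)/3 = -79 - 1*(-⅔) = -79 + ⅔ = -235/3)
(-15881 + 23604) + P(-12) = (-15881 + 23604) - 235/3 = 7723 - 235/3 = 22934/3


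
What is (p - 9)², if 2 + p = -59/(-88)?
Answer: 826281/7744 ≈ 106.70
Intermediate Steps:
p = -117/88 (p = -2 - 59/(-88) = -2 - 59*(-1/88) = -2 + 59/88 = -117/88 ≈ -1.3295)
(p - 9)² = (-117/88 - 9)² = (-909/88)² = 826281/7744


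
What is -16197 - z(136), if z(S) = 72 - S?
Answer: -16133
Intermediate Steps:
-16197 - z(136) = -16197 - (72 - 1*136) = -16197 - (72 - 136) = -16197 - 1*(-64) = -16197 + 64 = -16133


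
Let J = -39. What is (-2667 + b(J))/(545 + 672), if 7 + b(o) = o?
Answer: -2713/1217 ≈ -2.2293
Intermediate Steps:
b(o) = -7 + o
(-2667 + b(J))/(545 + 672) = (-2667 + (-7 - 39))/(545 + 672) = (-2667 - 46)/1217 = -2713*1/1217 = -2713/1217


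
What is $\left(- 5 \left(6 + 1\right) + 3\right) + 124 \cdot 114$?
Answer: $14104$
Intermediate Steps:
$\left(- 5 \left(6 + 1\right) + 3\right) + 124 \cdot 114 = \left(\left(-5\right) 7 + 3\right) + 14136 = \left(-35 + 3\right) + 14136 = -32 + 14136 = 14104$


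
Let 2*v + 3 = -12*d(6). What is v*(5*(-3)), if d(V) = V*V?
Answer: 6525/2 ≈ 3262.5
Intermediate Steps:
d(V) = V²
v = -435/2 (v = -3/2 + (-12*6²)/2 = -3/2 + (-12*36)/2 = -3/2 + (½)*(-432) = -3/2 - 216 = -435/2 ≈ -217.50)
v*(5*(-3)) = -2175*(-3)/2 = -435/2*(-15) = 6525/2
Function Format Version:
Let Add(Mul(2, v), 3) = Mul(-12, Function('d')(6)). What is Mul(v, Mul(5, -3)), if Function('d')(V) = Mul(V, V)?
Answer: Rational(6525, 2) ≈ 3262.5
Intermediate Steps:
Function('d')(V) = Pow(V, 2)
v = Rational(-435, 2) (v = Add(Rational(-3, 2), Mul(Rational(1, 2), Mul(-12, Pow(6, 2)))) = Add(Rational(-3, 2), Mul(Rational(1, 2), Mul(-12, 36))) = Add(Rational(-3, 2), Mul(Rational(1, 2), -432)) = Add(Rational(-3, 2), -216) = Rational(-435, 2) ≈ -217.50)
Mul(v, Mul(5, -3)) = Mul(Rational(-435, 2), Mul(5, -3)) = Mul(Rational(-435, 2), -15) = Rational(6525, 2)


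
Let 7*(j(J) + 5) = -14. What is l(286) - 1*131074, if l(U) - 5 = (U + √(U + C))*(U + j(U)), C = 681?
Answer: -51275 + 279*√967 ≈ -42599.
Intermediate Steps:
j(J) = -7 (j(J) = -5 + (⅐)*(-14) = -5 - 2 = -7)
l(U) = 5 + (-7 + U)*(U + √(681 + U)) (l(U) = 5 + (U + √(U + 681))*(U - 7) = 5 + (U + √(681 + U))*(-7 + U) = 5 + (-7 + U)*(U + √(681 + U)))
l(286) - 1*131074 = (5 + 286² - 7*286 - 7*√(681 + 286) + 286*√(681 + 286)) - 1*131074 = (5 + 81796 - 2002 - 7*√967 + 286*√967) - 131074 = (79799 + 279*√967) - 131074 = -51275 + 279*√967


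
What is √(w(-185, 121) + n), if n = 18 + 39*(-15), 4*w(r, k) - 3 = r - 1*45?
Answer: I*√2495/2 ≈ 24.975*I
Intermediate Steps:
w(r, k) = -21/2 + r/4 (w(r, k) = ¾ + (r - 1*45)/4 = ¾ + (r - 45)/4 = ¾ + (-45 + r)/4 = ¾ + (-45/4 + r/4) = -21/2 + r/4)
n = -567 (n = 18 - 585 = -567)
√(w(-185, 121) + n) = √((-21/2 + (¼)*(-185)) - 567) = √((-21/2 - 185/4) - 567) = √(-227/4 - 567) = √(-2495/4) = I*√2495/2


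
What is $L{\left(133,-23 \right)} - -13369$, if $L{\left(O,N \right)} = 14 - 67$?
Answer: $13316$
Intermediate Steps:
$L{\left(O,N \right)} = -53$
$L{\left(133,-23 \right)} - -13369 = -53 - -13369 = -53 + 13369 = 13316$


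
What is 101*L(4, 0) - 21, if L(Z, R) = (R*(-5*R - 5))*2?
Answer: -21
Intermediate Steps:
L(Z, R) = 2*R*(-5 - 5*R) (L(Z, R) = (R*(-5 - 5*R))*2 = 2*R*(-5 - 5*R))
101*L(4, 0) - 21 = 101*(-10*0*(1 + 0)) - 21 = 101*(-10*0*1) - 21 = 101*0 - 21 = 0 - 21 = -21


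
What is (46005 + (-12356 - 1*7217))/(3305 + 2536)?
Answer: 448/99 ≈ 4.5253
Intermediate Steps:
(46005 + (-12356 - 1*7217))/(3305 + 2536) = (46005 + (-12356 - 7217))/5841 = (46005 - 19573)*(1/5841) = 26432*(1/5841) = 448/99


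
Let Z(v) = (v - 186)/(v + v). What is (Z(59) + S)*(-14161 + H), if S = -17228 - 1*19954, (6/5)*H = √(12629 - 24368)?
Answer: 62132846083/118 - 21938015*I*√11739/708 ≈ 5.2655e+8 - 3.3572e+6*I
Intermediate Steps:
H = 5*I*√11739/6 (H = 5*√(12629 - 24368)/6 = 5*√(-11739)/6 = 5*(I*√11739)/6 = 5*I*√11739/6 ≈ 90.289*I)
S = -37182 (S = -17228 - 19954 = -37182)
Z(v) = (-186 + v)/(2*v) (Z(v) = (-186 + v)/((2*v)) = (-186 + v)*(1/(2*v)) = (-186 + v)/(2*v))
(Z(59) + S)*(-14161 + H) = ((½)*(-186 + 59)/59 - 37182)*(-14161 + 5*I*√11739/6) = ((½)*(1/59)*(-127) - 37182)*(-14161 + 5*I*√11739/6) = (-127/118 - 37182)*(-14161 + 5*I*√11739/6) = -4387603*(-14161 + 5*I*√11739/6)/118 = 62132846083/118 - 21938015*I*√11739/708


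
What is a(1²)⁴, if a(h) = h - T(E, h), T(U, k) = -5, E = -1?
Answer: 1296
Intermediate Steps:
a(h) = 5 + h (a(h) = h - 1*(-5) = h + 5 = 5 + h)
a(1²)⁴ = (5 + 1²)⁴ = (5 + 1)⁴ = 6⁴ = 1296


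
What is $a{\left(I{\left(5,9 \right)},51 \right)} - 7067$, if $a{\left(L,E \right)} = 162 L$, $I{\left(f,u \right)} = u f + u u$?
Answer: $13345$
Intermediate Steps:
$I{\left(f,u \right)} = u^{2} + f u$ ($I{\left(f,u \right)} = f u + u^{2} = u^{2} + f u$)
$a{\left(I{\left(5,9 \right)},51 \right)} - 7067 = 162 \cdot 9 \left(5 + 9\right) - 7067 = 162 \cdot 9 \cdot 14 - 7067 = 162 \cdot 126 - 7067 = 20412 - 7067 = 13345$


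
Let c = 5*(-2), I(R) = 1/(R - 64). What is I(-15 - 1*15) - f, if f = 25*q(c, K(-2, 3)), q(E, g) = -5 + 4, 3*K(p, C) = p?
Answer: 2349/94 ≈ 24.989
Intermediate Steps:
K(p, C) = p/3
I(R) = 1/(-64 + R)
c = -10
q(E, g) = -1
f = -25 (f = 25*(-1) = -25)
I(-15 - 1*15) - f = 1/(-64 + (-15 - 1*15)) - 1*(-25) = 1/(-64 + (-15 - 15)) + 25 = 1/(-64 - 30) + 25 = 1/(-94) + 25 = -1/94 + 25 = 2349/94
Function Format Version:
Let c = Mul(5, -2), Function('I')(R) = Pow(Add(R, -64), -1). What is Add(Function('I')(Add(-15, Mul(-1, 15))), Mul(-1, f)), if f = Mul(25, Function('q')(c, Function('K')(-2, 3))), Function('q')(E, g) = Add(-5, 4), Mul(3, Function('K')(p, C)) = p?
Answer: Rational(2349, 94) ≈ 24.989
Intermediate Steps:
Function('K')(p, C) = Mul(Rational(1, 3), p)
Function('I')(R) = Pow(Add(-64, R), -1)
c = -10
Function('q')(E, g) = -1
f = -25 (f = Mul(25, -1) = -25)
Add(Function('I')(Add(-15, Mul(-1, 15))), Mul(-1, f)) = Add(Pow(Add(-64, Add(-15, Mul(-1, 15))), -1), Mul(-1, -25)) = Add(Pow(Add(-64, Add(-15, -15)), -1), 25) = Add(Pow(Add(-64, -30), -1), 25) = Add(Pow(-94, -1), 25) = Add(Rational(-1, 94), 25) = Rational(2349, 94)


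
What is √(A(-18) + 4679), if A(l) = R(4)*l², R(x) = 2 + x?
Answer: √6623 ≈ 81.382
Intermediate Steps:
A(l) = 6*l² (A(l) = (2 + 4)*l² = 6*l²)
√(A(-18) + 4679) = √(6*(-18)² + 4679) = √(6*324 + 4679) = √(1944 + 4679) = √6623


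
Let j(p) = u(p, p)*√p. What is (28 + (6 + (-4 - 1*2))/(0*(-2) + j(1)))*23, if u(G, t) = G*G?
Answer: 644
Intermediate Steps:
u(G, t) = G²
j(p) = p^(5/2) (j(p) = p²*√p = p^(5/2))
(28 + (6 + (-4 - 1*2))/(0*(-2) + j(1)))*23 = (28 + (6 + (-4 - 1*2))/(0*(-2) + 1^(5/2)))*23 = (28 + (6 + (-4 - 2))/(0 + 1))*23 = (28 + (6 - 6)/1)*23 = (28 + 0*1)*23 = (28 + 0)*23 = 28*23 = 644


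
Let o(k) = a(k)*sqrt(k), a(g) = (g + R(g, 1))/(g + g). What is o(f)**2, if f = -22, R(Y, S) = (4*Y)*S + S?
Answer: -11881/88 ≈ -135.01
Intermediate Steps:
R(Y, S) = S + 4*S*Y (R(Y, S) = 4*S*Y + S = S + 4*S*Y)
a(g) = (1 + 5*g)/(2*g) (a(g) = (g + 1*(1 + 4*g))/(g + g) = (g + (1 + 4*g))/((2*g)) = (1 + 5*g)*(1/(2*g)) = (1 + 5*g)/(2*g))
o(k) = (1 + 5*k)/(2*sqrt(k)) (o(k) = ((1 + 5*k)/(2*k))*sqrt(k) = (1 + 5*k)/(2*sqrt(k)))
o(f)**2 = ((1 + 5*(-22))/(2*sqrt(-22)))**2 = ((-I*sqrt(22)/22)*(1 - 110)/2)**2 = ((1/2)*(-I*sqrt(22)/22)*(-109))**2 = (109*I*sqrt(22)/44)**2 = -11881/88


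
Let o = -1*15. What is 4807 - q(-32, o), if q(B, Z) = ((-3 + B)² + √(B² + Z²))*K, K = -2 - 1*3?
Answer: 10932 + 5*√1249 ≈ 11109.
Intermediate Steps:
K = -5 (K = -2 - 3 = -5)
o = -15
q(B, Z) = -5*(-3 + B)² - 5*√(B² + Z²) (q(B, Z) = ((-3 + B)² + √(B² + Z²))*(-5) = -5*(-3 + B)² - 5*√(B² + Z²))
4807 - q(-32, o) = 4807 - (-5*(-3 - 32)² - 5*√((-32)² + (-15)²)) = 4807 - (-5*(-35)² - 5*√(1024 + 225)) = 4807 - (-5*1225 - 5*√1249) = 4807 - (-6125 - 5*√1249) = 4807 + (6125 + 5*√1249) = 10932 + 5*√1249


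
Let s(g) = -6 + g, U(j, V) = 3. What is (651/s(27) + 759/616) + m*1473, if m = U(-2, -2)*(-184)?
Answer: -45531571/56 ≈ -8.1306e+5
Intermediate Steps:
m = -552 (m = 3*(-184) = -552)
(651/s(27) + 759/616) + m*1473 = (651/(-6 + 27) + 759/616) - 552*1473 = (651/21 + 759*(1/616)) - 813096 = (651*(1/21) + 69/56) - 813096 = (31 + 69/56) - 813096 = 1805/56 - 813096 = -45531571/56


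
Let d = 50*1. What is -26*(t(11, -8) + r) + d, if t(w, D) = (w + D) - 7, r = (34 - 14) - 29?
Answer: 388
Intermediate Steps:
r = -9 (r = 20 - 29 = -9)
t(w, D) = -7 + D + w (t(w, D) = (D + w) - 7 = -7 + D + w)
d = 50
-26*(t(11, -8) + r) + d = -26*((-7 - 8 + 11) - 9) + 50 = -26*(-4 - 9) + 50 = -26*(-13) + 50 = -1*(-338) + 50 = 338 + 50 = 388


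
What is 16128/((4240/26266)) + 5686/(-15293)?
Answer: 404897918714/4052645 ≈ 99910.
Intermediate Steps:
16128/((4240/26266)) + 5686/(-15293) = 16128/((4240*(1/26266))) + 5686*(-1/15293) = 16128/(2120/13133) - 5686/15293 = 16128*(13133/2120) - 5686/15293 = 26476128/265 - 5686/15293 = 404897918714/4052645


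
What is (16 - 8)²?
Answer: 64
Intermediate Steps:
(16 - 8)² = 8² = 64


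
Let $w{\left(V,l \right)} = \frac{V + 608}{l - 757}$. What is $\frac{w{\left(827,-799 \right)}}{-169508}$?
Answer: $\frac{1435}{263754448} \approx 5.4407 \cdot 10^{-6}$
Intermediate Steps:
$w{\left(V,l \right)} = \frac{608 + V}{-757 + l}$
$\frac{w{\left(827,-799 \right)}}{-169508} = \frac{\frac{1}{-757 - 799} \left(608 + 827\right)}{-169508} = \frac{1}{-1556} \cdot 1435 \left(- \frac{1}{169508}\right) = \left(- \frac{1}{1556}\right) 1435 \left(- \frac{1}{169508}\right) = \left(- \frac{1435}{1556}\right) \left(- \frac{1}{169508}\right) = \frac{1435}{263754448}$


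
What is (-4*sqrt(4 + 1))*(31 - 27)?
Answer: -16*sqrt(5) ≈ -35.777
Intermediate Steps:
(-4*sqrt(4 + 1))*(31 - 27) = -4*sqrt(5)*4 = -16*sqrt(5)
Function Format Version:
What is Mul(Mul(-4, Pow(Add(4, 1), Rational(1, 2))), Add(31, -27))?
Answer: Mul(-16, Pow(5, Rational(1, 2))) ≈ -35.777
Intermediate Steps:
Mul(Mul(-4, Pow(Add(4, 1), Rational(1, 2))), Add(31, -27)) = Mul(Mul(-4, Pow(5, Rational(1, 2))), 4) = Mul(-16, Pow(5, Rational(1, 2)))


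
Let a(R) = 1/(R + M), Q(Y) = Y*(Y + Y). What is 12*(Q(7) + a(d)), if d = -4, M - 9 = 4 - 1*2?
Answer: 8244/7 ≈ 1177.7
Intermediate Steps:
M = 11 (M = 9 + (4 - 1*2) = 9 + (4 - 2) = 9 + 2 = 11)
Q(Y) = 2*Y² (Q(Y) = Y*(2*Y) = 2*Y²)
a(R) = 1/(11 + R) (a(R) = 1/(R + 11) = 1/(11 + R))
12*(Q(7) + a(d)) = 12*(2*7² + 1/(11 - 4)) = 12*(2*49 + 1/7) = 12*(98 + ⅐) = 12*(687/7) = 8244/7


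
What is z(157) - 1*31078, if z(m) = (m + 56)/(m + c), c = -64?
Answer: -963347/31 ≈ -31076.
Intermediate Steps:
z(m) = (56 + m)/(-64 + m) (z(m) = (m + 56)/(m - 64) = (56 + m)/(-64 + m))
z(157) - 1*31078 = (56 + 157)/(-64 + 157) - 1*31078 = 213/93 - 31078 = (1/93)*213 - 31078 = 71/31 - 31078 = -963347/31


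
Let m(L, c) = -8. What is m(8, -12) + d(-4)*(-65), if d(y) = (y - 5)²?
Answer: -5273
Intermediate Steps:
d(y) = (-5 + y)²
m(8, -12) + d(-4)*(-65) = -8 + (-5 - 4)²*(-65) = -8 + (-9)²*(-65) = -8 + 81*(-65) = -8 - 5265 = -5273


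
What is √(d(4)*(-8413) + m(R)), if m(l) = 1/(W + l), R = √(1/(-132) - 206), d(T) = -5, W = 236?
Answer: √((655204506 + 42065*I*√897369)/(15576 + I*√897369)) ≈ 205.1 - 0.e-7*I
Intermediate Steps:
R = I*√897369/66 (R = √(-1/132 - 206) = √(-27193/132) = I*√897369/66 ≈ 14.353*I)
m(l) = 1/(236 + l)
√(d(4)*(-8413) + m(R)) = √(-5*(-8413) + 1/(236 + I*√897369/66)) = √(42065 + 1/(236 + I*√897369/66))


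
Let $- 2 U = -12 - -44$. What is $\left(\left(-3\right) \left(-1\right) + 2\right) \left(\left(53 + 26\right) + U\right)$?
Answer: $315$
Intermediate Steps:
$U = -16$ ($U = - \frac{-12 - -44}{2} = - \frac{-12 + 44}{2} = \left(- \frac{1}{2}\right) 32 = -16$)
$\left(\left(-3\right) \left(-1\right) + 2\right) \left(\left(53 + 26\right) + U\right) = \left(\left(-3\right) \left(-1\right) + 2\right) \left(\left(53 + 26\right) - 16\right) = \left(3 + 2\right) \left(79 - 16\right) = 5 \cdot 63 = 315$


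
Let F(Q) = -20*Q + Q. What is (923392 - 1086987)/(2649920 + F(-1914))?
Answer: -163595/2686286 ≈ -0.060900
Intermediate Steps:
F(Q) = -19*Q
(923392 - 1086987)/(2649920 + F(-1914)) = (923392 - 1086987)/(2649920 - 19*(-1914)) = -163595/(2649920 + 36366) = -163595/2686286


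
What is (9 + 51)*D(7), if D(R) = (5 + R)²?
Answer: 8640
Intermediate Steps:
(9 + 51)*D(7) = (9 + 51)*(5 + 7)² = 60*12² = 60*144 = 8640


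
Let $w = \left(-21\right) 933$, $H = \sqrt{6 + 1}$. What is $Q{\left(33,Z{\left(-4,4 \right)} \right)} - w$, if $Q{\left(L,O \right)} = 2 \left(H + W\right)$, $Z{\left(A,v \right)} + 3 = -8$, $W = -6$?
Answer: $19581 + 2 \sqrt{7} \approx 19586.0$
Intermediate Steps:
$Z{\left(A,v \right)} = -11$ ($Z{\left(A,v \right)} = -3 - 8 = -11$)
$H = \sqrt{7} \approx 2.6458$
$Q{\left(L,O \right)} = -12 + 2 \sqrt{7}$ ($Q{\left(L,O \right)} = 2 \left(\sqrt{7} - 6\right) = 2 \left(-6 + \sqrt{7}\right) = -12 + 2 \sqrt{7}$)
$w = -19593$
$Q{\left(33,Z{\left(-4,4 \right)} \right)} - w = \left(-12 + 2 \sqrt{7}\right) - -19593 = \left(-12 + 2 \sqrt{7}\right) + 19593 = 19581 + 2 \sqrt{7}$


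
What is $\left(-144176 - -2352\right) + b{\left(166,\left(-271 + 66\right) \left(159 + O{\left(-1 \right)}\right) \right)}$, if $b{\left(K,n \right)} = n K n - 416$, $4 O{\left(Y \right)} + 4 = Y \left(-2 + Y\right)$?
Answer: $\frac{1406477903955}{8} \approx 1.7581 \cdot 10^{11}$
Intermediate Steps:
$O{\left(Y \right)} = -1 + \frac{Y \left(-2 + Y\right)}{4}$
$b{\left(K,n \right)} = -416 + K n^{2}$ ($b{\left(K,n \right)} = K n n - 416 = K n^{2} - 416 = -416 + K n^{2}$)
$\left(-144176 - -2352\right) + b{\left(166,\left(-271 + 66\right) \left(159 + O{\left(-1 \right)}\right) \right)} = \left(-144176 - -2352\right) - \left(416 - 166 \left(\left(-271 + 66\right) \left(159 - \left(\frac{1}{2} - \frac{1}{4}\right)\right)\right)^{2}\right) = \left(-144176 + \left(-66461 + 68813\right)\right) - \left(416 - 166 \left(- 205 \left(159 + \left(-1 + \frac{1}{2} + \frac{1}{4} \cdot 1\right)\right)\right)^{2}\right) = \left(-144176 + 2352\right) - \left(416 - 166 \left(- 205 \left(159 + \left(-1 + \frac{1}{2} + \frac{1}{4}\right)\right)\right)^{2}\right) = -141824 - \left(416 - 166 \left(- 205 \left(159 - \frac{1}{4}\right)\right)^{2}\right) = -141824 - \left(416 - 166 \left(\left(-205\right) \frac{635}{4}\right)^{2}\right) = -141824 - \left(416 - 166 \left(- \frac{130175}{4}\right)^{2}\right) = -141824 + \left(-416 + 166 \cdot \frac{16945530625}{16}\right) = -141824 + \left(-416 + \frac{1406479041875}{8}\right) = -141824 + \frac{1406479038547}{8} = \frac{1406477903955}{8}$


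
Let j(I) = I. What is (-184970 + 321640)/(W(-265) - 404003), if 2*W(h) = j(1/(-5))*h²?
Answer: -273340/822051 ≈ -0.33251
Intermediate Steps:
W(h) = -h²/10 (W(h) = (h²/(-5))/2 = (-h²/5)/2 = -h²/10)
(-184970 + 321640)/(W(-265) - 404003) = (-184970 + 321640)/(-⅒*(-265)² - 404003) = 136670/(-⅒*70225 - 404003) = 136670/(-14045/2 - 404003) = 136670/(-822051/2) = 136670*(-2/822051) = -273340/822051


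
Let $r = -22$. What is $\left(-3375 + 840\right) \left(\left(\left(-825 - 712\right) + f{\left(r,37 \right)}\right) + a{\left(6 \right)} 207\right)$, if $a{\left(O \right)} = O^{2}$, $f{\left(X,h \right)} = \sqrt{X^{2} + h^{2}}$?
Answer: $-14994525 - 2535 \sqrt{1853} \approx -1.5104 \cdot 10^{7}$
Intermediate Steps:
$\left(-3375 + 840\right) \left(\left(\left(-825 - 712\right) + f{\left(r,37 \right)}\right) + a{\left(6 \right)} 207\right) = \left(-3375 + 840\right) \left(\left(\left(-825 - 712\right) + \sqrt{\left(-22\right)^{2} + 37^{2}}\right) + 6^{2} \cdot 207\right) = - 2535 \left(\left(-1537 + \sqrt{484 + 1369}\right) + 36 \cdot 207\right) = - 2535 \left(\left(-1537 + \sqrt{1853}\right) + 7452\right) = - 2535 \left(5915 + \sqrt{1853}\right) = -14994525 - 2535 \sqrt{1853}$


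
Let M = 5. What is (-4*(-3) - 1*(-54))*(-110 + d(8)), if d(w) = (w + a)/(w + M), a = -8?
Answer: -7260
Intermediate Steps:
d(w) = (-8 + w)/(5 + w) (d(w) = (w - 8)/(w + 5) = (-8 + w)/(5 + w))
(-4*(-3) - 1*(-54))*(-110 + d(8)) = (-4*(-3) - 1*(-54))*(-110 + (-8 + 8)/(5 + 8)) = (12 + 54)*(-110 + 0/13) = 66*(-110 + (1/13)*0) = 66*(-110 + 0) = 66*(-110) = -7260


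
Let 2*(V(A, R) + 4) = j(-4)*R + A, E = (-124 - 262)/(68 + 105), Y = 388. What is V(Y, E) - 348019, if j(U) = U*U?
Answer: -60177505/173 ≈ -3.4785e+5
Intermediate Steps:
j(U) = U**2
E = -386/173 ≈ -2.2312
V(A, R) = -4 + A/2 + 8*R (V(A, R) = -4 + ((-4)**2*R + A)/2 = -4 + (16*R + A)/2 = -4 + (A + 16*R)/2 = -4 + (A/2 + 8*R) = -4 + A/2 + 8*R)
V(Y, E) - 348019 = (-4 + (1/2)*388 + 8*(-386/173)) - 348019 = (-4 + 194 - 3088/173) - 348019 = 29782/173 - 348019 = -60177505/173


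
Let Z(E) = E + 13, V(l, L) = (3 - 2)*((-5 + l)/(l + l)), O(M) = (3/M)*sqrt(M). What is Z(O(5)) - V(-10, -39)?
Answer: 49/4 + 3*sqrt(5)/5 ≈ 13.592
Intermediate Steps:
O(M) = 3/sqrt(M)
V(l, L) = (-5 + l)/(2*l) (V(l, L) = 1*((-5 + l)/((2*l))) = 1*((-5 + l)*(1/(2*l))) = 1*((-5 + l)/(2*l)) = (-5 + l)/(2*l))
Z(E) = 13 + E
Z(O(5)) - V(-10, -39) = (13 + 3/sqrt(5)) - (-5 - 10)/(2*(-10)) = (13 + 3*(sqrt(5)/5)) - (-1)*(-15)/(2*10) = (13 + 3*sqrt(5)/5) - 1*3/4 = (13 + 3*sqrt(5)/5) - 3/4 = 49/4 + 3*sqrt(5)/5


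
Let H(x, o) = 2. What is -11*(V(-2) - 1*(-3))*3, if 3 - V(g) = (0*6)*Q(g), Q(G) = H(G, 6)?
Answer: -198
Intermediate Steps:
Q(G) = 2
V(g) = 3 (V(g) = 3 - 0*6*2 = 3 - 0*2 = 3 - 1*0 = 3 + 0 = 3)
-11*(V(-2) - 1*(-3))*3 = -11*(3 - 1*(-3))*3 = -11*(3 + 3)*3 = -11*6*3 = -66*3 = -198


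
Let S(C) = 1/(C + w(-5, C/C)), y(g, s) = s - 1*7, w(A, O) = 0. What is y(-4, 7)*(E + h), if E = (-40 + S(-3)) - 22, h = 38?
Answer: 0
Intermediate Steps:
y(g, s) = -7 + s (y(g, s) = s - 7 = -7 + s)
S(C) = 1/C (S(C) = 1/(C + 0) = 1/C)
E = -187/3 (E = (-40 + 1/(-3)) - 22 = (-40 - ⅓) - 22 = -121/3 - 22 = -187/3 ≈ -62.333)
y(-4, 7)*(E + h) = (-7 + 7)*(-187/3 + 38) = 0*(-73/3) = 0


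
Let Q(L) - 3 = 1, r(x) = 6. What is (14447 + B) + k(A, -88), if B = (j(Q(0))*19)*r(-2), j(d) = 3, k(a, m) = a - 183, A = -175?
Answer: 14431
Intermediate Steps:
Q(L) = 4 (Q(L) = 3 + 1 = 4)
k(a, m) = -183 + a
B = 342 (B = (3*19)*6 = 57*6 = 342)
(14447 + B) + k(A, -88) = (14447 + 342) + (-183 - 175) = 14789 - 358 = 14431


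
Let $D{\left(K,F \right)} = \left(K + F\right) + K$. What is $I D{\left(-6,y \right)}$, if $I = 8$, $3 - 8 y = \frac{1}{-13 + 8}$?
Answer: $- \frac{464}{5} \approx -92.8$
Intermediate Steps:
$y = \frac{2}{5}$ ($y = \frac{3}{8} - \frac{1}{8 \left(-13 + 8\right)} = \frac{3}{8} - \frac{1}{8 \left(-5\right)} = \frac{3}{8} - - \frac{1}{40} = \frac{3}{8} + \frac{1}{40} = \frac{2}{5} \approx 0.4$)
$D{\left(K,F \right)} = F + 2 K$ ($D{\left(K,F \right)} = \left(F + K\right) + K = F + 2 K$)
$I D{\left(-6,y \right)} = 8 \left(\frac{2}{5} + 2 \left(-6\right)\right) = 8 \left(\frac{2}{5} - 12\right) = 8 \left(- \frac{58}{5}\right) = - \frac{464}{5}$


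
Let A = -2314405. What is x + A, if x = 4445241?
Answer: 2130836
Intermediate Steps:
x + A = 4445241 - 2314405 = 2130836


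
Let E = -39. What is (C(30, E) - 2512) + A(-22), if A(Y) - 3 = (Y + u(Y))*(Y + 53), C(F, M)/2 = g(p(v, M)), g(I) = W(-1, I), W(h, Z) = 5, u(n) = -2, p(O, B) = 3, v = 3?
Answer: -3243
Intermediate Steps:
g(I) = 5
C(F, M) = 10 (C(F, M) = 2*5 = 10)
A(Y) = 3 + (-2 + Y)*(53 + Y) (A(Y) = 3 + (Y - 2)*(Y + 53) = 3 + (-2 + Y)*(53 + Y))
(C(30, E) - 2512) + A(-22) = (10 - 2512) + (-103 + (-22)² + 51*(-22)) = -2502 + (-103 + 484 - 1122) = -2502 - 741 = -3243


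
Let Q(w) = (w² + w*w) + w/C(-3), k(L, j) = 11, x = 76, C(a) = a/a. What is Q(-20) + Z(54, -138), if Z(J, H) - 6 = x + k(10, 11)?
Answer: 873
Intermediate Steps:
C(a) = 1
Z(J, H) = 93 (Z(J, H) = 6 + (76 + 11) = 6 + 87 = 93)
Q(w) = w + 2*w² (Q(w) = (w² + w*w) + w/1 = (w² + w²) + w*1 = 2*w² + w = w + 2*w²)
Q(-20) + Z(54, -138) = -20*(1 + 2*(-20)) + 93 = -20*(1 - 40) + 93 = -20*(-39) + 93 = 780 + 93 = 873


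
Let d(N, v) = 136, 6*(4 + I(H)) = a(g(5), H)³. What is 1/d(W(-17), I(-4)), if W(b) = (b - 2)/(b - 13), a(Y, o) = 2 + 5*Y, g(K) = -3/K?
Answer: 1/136 ≈ 0.0073529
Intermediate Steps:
W(b) = (-2 + b)/(-13 + b)
I(H) = -25/6 (I(H) = -4 + (2 + 5*(-3/5))³/6 = -4 + (2 + 5*(-3*⅕))³/6 = -4 + (2 + 5*(-⅗))³/6 = -4 + (2 - 3)³/6 = -4 + (⅙)*(-1)³ = -4 + (⅙)*(-1) = -4 - ⅙ = -25/6)
1/d(W(-17), I(-4)) = 1/136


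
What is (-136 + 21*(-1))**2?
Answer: 24649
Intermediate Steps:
(-136 + 21*(-1))**2 = (-136 - 21)**2 = (-157)**2 = 24649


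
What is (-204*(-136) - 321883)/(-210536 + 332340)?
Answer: -294139/121804 ≈ -2.4149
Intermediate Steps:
(-204*(-136) - 321883)/(-210536 + 332340) = (27744 - 321883)/121804 = -294139*1/121804 = -294139/121804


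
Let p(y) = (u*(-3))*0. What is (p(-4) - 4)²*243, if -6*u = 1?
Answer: 3888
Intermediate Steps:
u = -⅙ (u = -⅙*1 = -⅙ ≈ -0.16667)
p(y) = 0 (p(y) = -⅙*(-3)*0 = (½)*0 = 0)
(p(-4) - 4)²*243 = (0 - 4)²*243 = (-4)²*243 = 16*243 = 3888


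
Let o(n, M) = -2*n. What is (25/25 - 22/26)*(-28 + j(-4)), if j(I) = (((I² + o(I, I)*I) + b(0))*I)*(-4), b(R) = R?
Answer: -568/13 ≈ -43.692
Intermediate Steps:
j(I) = 4*I³ (j(I) = (((I² + (-2*I)*I) + 0)*I)*(-4) = (((I² - 2*I²) + 0)*I)*(-4) = ((-I² + 0)*I)*(-4) = ((-I²)*I)*(-4) = -I³*(-4) = 4*I³)
(25/25 - 22/26)*(-28 + j(-4)) = (25/25 - 22/26)*(-28 + 4*(-4)³) = (25*(1/25) - 22*1/26)*(-28 + 4*(-64)) = (1 - 11/13)*(-28 - 256) = (2/13)*(-284) = -568/13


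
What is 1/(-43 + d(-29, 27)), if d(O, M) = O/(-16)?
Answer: -16/659 ≈ -0.024279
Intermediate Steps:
d(O, M) = -O/16 (d(O, M) = O*(-1/16) = -O/16)
1/(-43 + d(-29, 27)) = 1/(-43 - 1/16*(-29)) = 1/(-43 + 29/16) = 1/(-659/16) = -16/659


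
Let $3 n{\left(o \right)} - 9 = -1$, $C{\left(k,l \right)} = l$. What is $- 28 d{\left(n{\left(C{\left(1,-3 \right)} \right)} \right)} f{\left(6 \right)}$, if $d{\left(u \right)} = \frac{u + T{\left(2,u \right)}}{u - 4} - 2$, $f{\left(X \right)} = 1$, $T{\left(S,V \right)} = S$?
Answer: $154$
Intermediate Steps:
$n{\left(o \right)} = \frac{8}{3}$ ($n{\left(o \right)} = 3 + \frac{1}{3} \left(-1\right) = 3 - \frac{1}{3} = \frac{8}{3}$)
$d{\left(u \right)} = -2 + \frac{2 + u}{-4 + u}$ ($d{\left(u \right)} = \frac{u + 2}{u - 4} - 2 = \frac{2 + u}{-4 + u} - 2 = -2 + \frac{2 + u}{-4 + u}$)
$- 28 d{\left(n{\left(C{\left(1,-3 \right)} \right)} \right)} f{\left(6 \right)} = - 28 \frac{10 - \frac{8}{3}}{-4 + \frac{8}{3}} \cdot 1 = - 28 \frac{10 - \frac{8}{3}}{- \frac{4}{3}} \cdot 1 = - 28 \left(\left(- \frac{3}{4}\right) \frac{22}{3}\right) 1 = \left(-28\right) \left(- \frac{11}{2}\right) 1 = 154 \cdot 1 = 154$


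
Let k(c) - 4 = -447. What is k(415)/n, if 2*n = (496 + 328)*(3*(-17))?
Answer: 443/21012 ≈ 0.021083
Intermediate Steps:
k(c) = -443 (k(c) = 4 - 447 = -443)
n = -21012 (n = ((496 + 328)*(3*(-17)))/2 = (824*(-51))/2 = (½)*(-42024) = -21012)
k(415)/n = -443/(-21012) = -443*(-1/21012) = 443/21012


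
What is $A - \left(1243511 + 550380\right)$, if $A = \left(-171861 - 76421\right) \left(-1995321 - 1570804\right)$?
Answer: $885402853359$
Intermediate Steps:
$A = 885404647250$ ($A = \left(-248282\right) \left(-3566125\right) = 885404647250$)
$A - \left(1243511 + 550380\right) = 885404647250 - \left(1243511 + 550380\right) = 885404647250 - 1793891 = 885402853359$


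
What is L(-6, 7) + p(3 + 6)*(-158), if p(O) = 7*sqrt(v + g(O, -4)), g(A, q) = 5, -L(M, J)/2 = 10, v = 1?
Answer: -20 - 1106*sqrt(6) ≈ -2729.1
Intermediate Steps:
L(M, J) = -20 (L(M, J) = -2*10 = -20)
p(O) = 7*sqrt(6) (p(O) = 7*sqrt(1 + 5) = 7*sqrt(6))
L(-6, 7) + p(3 + 6)*(-158) = -20 + (7*sqrt(6))*(-158) = -20 - 1106*sqrt(6)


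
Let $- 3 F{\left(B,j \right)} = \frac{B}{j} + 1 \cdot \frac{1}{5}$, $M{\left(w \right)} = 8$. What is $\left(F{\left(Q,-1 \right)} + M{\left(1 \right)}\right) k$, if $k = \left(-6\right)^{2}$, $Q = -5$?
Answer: $\frac{1128}{5} \approx 225.6$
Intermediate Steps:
$F{\left(B,j \right)} = - \frac{1}{15} - \frac{B}{3 j}$ ($F{\left(B,j \right)} = - \frac{\frac{B}{j} + 1 \cdot \frac{1}{5}}{3} = - \frac{\frac{B}{j} + \frac{1}{5}}{3} = - \frac{\frac{1}{5} + \frac{B}{j}}{3} = - \frac{1}{15} - \frac{B}{3 j}$)
$k = 36$
$\left(F{\left(Q,-1 \right)} + M{\left(1 \right)}\right) k = \left(\frac{\left(-1\right) \left(-1\right) - -25}{15 \left(-1\right)} + 8\right) 36 = \left(\frac{1}{15} \left(-1\right) \left(1 + 25\right) + 8\right) 36 = \left(\frac{1}{15} \left(-1\right) 26 + 8\right) 36 = \left(- \frac{26}{15} + 8\right) 36 = \frac{94}{15} \cdot 36 = \frac{1128}{5}$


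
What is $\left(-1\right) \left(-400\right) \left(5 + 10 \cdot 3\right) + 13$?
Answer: $14013$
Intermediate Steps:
$\left(-1\right) \left(-400\right) \left(5 + 10 \cdot 3\right) + 13 = 400 \left(5 + 30\right) + 13 = 400 \cdot 35 + 13 = 14000 + 13 = 14013$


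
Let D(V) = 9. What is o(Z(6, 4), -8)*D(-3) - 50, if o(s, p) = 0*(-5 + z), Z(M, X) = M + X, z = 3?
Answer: -50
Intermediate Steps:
o(s, p) = 0 (o(s, p) = 0*(-5 + 3) = 0*(-2) = 0)
o(Z(6, 4), -8)*D(-3) - 50 = 0*9 - 50 = 0 - 50 = -50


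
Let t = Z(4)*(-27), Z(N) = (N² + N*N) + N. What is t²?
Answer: 944784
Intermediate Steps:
Z(N) = N + 2*N² (Z(N) = (N² + N²) + N = 2*N² + N = N + 2*N²)
t = -972 (t = (4*(1 + 2*4))*(-27) = (4*(1 + 8))*(-27) = (4*9)*(-27) = 36*(-27) = -972)
t² = (-972)² = 944784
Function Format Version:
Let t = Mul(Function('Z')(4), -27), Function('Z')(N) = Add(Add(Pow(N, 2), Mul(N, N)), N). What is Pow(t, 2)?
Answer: 944784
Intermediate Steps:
Function('Z')(N) = Add(N, Mul(2, Pow(N, 2))) (Function('Z')(N) = Add(Add(Pow(N, 2), Pow(N, 2)), N) = Add(Mul(2, Pow(N, 2)), N) = Add(N, Mul(2, Pow(N, 2))))
t = -972 (t = Mul(Mul(4, Add(1, Mul(2, 4))), -27) = Mul(Mul(4, Add(1, 8)), -27) = Mul(Mul(4, 9), -27) = Mul(36, -27) = -972)
Pow(t, 2) = Pow(-972, 2) = 944784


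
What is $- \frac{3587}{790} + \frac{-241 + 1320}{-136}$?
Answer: $- \frac{670121}{53720} \approx -12.474$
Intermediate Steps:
$- \frac{3587}{790} + \frac{-241 + 1320}{-136} = \left(-3587\right) \frac{1}{790} + 1079 \left(- \frac{1}{136}\right) = - \frac{3587}{790} - \frac{1079}{136} = - \frac{670121}{53720}$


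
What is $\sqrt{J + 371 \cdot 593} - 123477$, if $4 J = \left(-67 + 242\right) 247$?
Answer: $-123477 + \frac{\sqrt{923237}}{2} \approx -1.23 \cdot 10^{5}$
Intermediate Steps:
$J = \frac{43225}{4}$ ($J = \frac{\left(-67 + 242\right) 247}{4} = \frac{175 \cdot 247}{4} = \frac{1}{4} \cdot 43225 = \frac{43225}{4} \approx 10806.0$)
$\sqrt{J + 371 \cdot 593} - 123477 = \sqrt{\frac{43225}{4} + 371 \cdot 593} - 123477 = \sqrt{\frac{43225}{4} + 220003} - 123477 = \sqrt{\frac{923237}{4}} - 123477 = \frac{\sqrt{923237}}{2} - 123477 = -123477 + \frac{\sqrt{923237}}{2}$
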